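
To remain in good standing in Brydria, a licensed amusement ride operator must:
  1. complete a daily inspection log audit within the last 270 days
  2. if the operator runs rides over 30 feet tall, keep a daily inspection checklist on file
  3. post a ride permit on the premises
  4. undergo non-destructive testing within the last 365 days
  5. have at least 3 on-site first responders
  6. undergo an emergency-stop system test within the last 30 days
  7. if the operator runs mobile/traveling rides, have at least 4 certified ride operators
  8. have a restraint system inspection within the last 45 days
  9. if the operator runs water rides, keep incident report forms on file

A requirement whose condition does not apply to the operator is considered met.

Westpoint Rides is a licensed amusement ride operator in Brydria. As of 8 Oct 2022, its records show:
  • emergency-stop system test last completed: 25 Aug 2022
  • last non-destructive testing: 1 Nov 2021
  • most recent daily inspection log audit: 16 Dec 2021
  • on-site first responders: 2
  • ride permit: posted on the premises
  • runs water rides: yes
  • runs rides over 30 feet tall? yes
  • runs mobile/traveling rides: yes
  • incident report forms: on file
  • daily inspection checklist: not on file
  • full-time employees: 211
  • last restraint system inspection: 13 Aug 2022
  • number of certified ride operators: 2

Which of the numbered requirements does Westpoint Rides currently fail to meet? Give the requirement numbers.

1, 2, 5, 6, 7, 8

1. daily inspection log audit 296 days ago vs limit 270 → not met
2. condition 'runs rides over 30 feet tall' holds; daily inspection checklist absent → not met
3. ride permit present → met
4. non-destructive testing 341 days ago vs limit 365 → met
5. on-site first responders 2 < 3 → not met
6. emergency-stop system test 44 days ago vs limit 30 → not met
7. condition 'runs mobile/traveling rides' holds; certified ride operators 2 < 4 → not met
8. restraint system inspection 56 days ago vs limit 45 → not met
9. condition 'runs water rides' holds; incident report forms present → met
Not met: 1, 2, 5, 6, 7, 8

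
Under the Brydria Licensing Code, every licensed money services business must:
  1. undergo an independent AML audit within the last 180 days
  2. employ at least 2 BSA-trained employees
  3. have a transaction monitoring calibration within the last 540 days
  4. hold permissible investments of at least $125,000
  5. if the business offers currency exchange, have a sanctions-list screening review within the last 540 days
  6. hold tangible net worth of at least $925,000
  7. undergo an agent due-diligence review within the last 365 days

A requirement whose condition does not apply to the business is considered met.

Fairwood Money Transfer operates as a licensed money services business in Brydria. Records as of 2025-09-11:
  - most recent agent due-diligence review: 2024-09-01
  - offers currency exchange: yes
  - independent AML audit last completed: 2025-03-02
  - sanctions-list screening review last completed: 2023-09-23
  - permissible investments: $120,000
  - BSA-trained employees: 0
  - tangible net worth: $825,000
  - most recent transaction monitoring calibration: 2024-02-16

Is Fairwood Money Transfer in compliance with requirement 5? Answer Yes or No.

No

5. condition 'offers currency exchange' holds; sanctions-list screening review 719 days ago vs limit 540 → not met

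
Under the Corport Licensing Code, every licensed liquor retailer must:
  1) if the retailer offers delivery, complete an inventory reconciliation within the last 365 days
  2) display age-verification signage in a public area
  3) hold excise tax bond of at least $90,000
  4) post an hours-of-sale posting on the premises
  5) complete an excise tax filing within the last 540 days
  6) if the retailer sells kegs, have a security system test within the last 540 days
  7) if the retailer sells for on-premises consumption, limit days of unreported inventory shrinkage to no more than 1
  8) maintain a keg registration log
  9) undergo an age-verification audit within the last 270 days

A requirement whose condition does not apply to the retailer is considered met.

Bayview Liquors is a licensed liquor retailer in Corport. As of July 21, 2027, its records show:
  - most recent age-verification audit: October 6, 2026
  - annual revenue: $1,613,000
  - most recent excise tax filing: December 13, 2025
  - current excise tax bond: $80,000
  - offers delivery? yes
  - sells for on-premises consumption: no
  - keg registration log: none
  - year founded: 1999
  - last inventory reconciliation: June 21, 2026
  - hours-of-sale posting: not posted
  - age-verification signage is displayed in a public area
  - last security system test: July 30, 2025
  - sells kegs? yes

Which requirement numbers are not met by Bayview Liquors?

1. condition 'offers delivery' holds; inventory reconciliation 395 days ago vs limit 365 → not met
2. age-verification signage present → met
3. excise tax bond $80,000 < $90,000 → not met
4. hours-of-sale posting absent → not met
5. excise tax filing 585 days ago vs limit 540 → not met
6. condition 'sells kegs' holds; security system test 721 days ago vs limit 540 → not met
7. condition 'sells for on-premises consumption' does not hold → requirement n/a → met
8. keg registration log absent → not met
9. age-verification audit 288 days ago vs limit 270 → not met
Not met: 1, 3, 4, 5, 6, 8, 9

1, 3, 4, 5, 6, 8, 9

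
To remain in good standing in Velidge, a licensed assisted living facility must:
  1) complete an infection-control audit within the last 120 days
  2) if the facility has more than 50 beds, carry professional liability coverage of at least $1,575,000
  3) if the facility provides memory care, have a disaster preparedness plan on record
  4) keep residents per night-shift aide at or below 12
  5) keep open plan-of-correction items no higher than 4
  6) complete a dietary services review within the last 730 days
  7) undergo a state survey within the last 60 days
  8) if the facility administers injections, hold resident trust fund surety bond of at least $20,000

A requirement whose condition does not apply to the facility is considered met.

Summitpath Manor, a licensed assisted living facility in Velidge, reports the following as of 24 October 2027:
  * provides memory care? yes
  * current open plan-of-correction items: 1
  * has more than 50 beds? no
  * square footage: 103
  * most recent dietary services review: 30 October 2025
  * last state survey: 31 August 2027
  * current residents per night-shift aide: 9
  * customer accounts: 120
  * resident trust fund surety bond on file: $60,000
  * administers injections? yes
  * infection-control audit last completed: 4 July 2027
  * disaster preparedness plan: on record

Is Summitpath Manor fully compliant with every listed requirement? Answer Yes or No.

1. infection-control audit 112 days ago vs limit 120 → met
2. condition 'has more than 50 beds' does not hold → requirement n/a → met
3. condition 'provides memory care' holds; disaster preparedness plan present → met
4. residents per night-shift aide 9 ≤ 12 → met
5. open plan-of-correction items 1 ≤ 4 → met
6. dietary services review 724 days ago vs limit 730 → met
7. state survey 54 days ago vs limit 60 → met
8. condition 'administers injections' holds; resident trust fund surety bond $60,000 ≥ $20,000 → met
All met.

Yes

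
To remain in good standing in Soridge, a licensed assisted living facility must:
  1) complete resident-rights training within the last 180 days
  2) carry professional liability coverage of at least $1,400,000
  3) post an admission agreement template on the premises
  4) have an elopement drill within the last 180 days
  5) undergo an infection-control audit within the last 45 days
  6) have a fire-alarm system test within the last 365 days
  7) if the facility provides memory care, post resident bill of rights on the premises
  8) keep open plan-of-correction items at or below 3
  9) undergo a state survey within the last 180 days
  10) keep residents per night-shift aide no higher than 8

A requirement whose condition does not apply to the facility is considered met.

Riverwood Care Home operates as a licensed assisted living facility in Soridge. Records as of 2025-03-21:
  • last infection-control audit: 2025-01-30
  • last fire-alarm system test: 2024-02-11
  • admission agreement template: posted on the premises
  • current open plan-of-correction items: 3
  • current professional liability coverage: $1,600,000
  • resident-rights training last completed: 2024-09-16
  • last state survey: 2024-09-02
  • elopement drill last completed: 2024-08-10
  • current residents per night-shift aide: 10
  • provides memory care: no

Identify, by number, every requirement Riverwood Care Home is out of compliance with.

1. resident-rights training 186 days ago vs limit 180 → not met
2. professional liability coverage $1,600,000 ≥ $1,400,000 → met
3. admission agreement template present → met
4. elopement drill 223 days ago vs limit 180 → not met
5. infection-control audit 50 days ago vs limit 45 → not met
6. fire-alarm system test 404 days ago vs limit 365 → not met
7. condition 'provides memory care' does not hold → requirement n/a → met
8. open plan-of-correction items 3 ≤ 3 → met
9. state survey 200 days ago vs limit 180 → not met
10. residents per night-shift aide 10 > 8 → not met
Not met: 1, 4, 5, 6, 9, 10

1, 4, 5, 6, 9, 10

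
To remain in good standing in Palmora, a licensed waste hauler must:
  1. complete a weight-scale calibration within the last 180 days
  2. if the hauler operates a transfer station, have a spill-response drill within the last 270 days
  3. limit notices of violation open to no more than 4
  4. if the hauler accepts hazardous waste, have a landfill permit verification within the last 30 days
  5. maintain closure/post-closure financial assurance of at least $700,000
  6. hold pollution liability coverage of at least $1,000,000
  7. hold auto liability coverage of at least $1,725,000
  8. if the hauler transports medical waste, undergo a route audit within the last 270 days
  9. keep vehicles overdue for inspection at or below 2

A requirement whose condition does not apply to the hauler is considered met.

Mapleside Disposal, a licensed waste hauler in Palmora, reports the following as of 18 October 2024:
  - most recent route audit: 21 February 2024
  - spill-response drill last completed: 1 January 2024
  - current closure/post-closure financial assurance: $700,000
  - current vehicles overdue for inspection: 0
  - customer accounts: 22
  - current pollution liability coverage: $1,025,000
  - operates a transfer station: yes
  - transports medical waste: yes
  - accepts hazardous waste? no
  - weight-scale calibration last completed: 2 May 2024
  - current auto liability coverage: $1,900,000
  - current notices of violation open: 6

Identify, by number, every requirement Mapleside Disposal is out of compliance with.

2, 3

1. weight-scale calibration 169 days ago vs limit 180 → met
2. condition 'operates a transfer station' holds; spill-response drill 291 days ago vs limit 270 → not met
3. notices of violation open 6 > 4 → not met
4. condition 'accepts hazardous waste' does not hold → requirement n/a → met
5. closure/post-closure financial assurance $700,000 ≥ $700,000 → met
6. pollution liability coverage $1,025,000 ≥ $1,000,000 → met
7. auto liability coverage $1,900,000 ≥ $1,725,000 → met
8. condition 'transports medical waste' holds; route audit 240 days ago vs limit 270 → met
9. vehicles overdue for inspection 0 ≤ 2 → met
Not met: 2, 3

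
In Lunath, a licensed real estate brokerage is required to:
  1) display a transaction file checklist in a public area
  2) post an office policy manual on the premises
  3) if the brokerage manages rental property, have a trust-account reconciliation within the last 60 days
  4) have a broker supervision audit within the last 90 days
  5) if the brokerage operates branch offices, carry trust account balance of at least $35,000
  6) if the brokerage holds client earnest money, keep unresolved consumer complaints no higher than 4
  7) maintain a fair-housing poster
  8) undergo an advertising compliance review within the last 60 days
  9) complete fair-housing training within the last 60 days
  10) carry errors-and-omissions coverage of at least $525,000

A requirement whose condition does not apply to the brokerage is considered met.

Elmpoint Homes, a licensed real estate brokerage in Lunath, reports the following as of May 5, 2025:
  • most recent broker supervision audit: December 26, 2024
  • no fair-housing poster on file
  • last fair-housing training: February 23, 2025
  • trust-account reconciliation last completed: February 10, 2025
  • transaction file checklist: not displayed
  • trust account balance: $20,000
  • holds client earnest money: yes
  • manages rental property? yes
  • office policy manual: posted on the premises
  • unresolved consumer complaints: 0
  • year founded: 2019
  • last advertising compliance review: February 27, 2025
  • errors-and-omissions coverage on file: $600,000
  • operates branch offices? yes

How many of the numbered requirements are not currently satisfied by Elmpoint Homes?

1. transaction file checklist absent → not met
2. office policy manual present → met
3. condition 'manages rental property' holds; trust-account reconciliation 84 days ago vs limit 60 → not met
4. broker supervision audit 130 days ago vs limit 90 → not met
5. condition 'operates branch offices' holds; trust account balance $20,000 < $35,000 → not met
6. condition 'holds client earnest money' holds; unresolved consumer complaints 0 ≤ 4 → met
7. fair-housing poster absent → not met
8. advertising compliance review 67 days ago vs limit 60 → not met
9. fair-housing training 71 days ago vs limit 60 → not met
10. errors-and-omissions coverage $600,000 ≥ $525,000 → met
Not met: 7 of 10

7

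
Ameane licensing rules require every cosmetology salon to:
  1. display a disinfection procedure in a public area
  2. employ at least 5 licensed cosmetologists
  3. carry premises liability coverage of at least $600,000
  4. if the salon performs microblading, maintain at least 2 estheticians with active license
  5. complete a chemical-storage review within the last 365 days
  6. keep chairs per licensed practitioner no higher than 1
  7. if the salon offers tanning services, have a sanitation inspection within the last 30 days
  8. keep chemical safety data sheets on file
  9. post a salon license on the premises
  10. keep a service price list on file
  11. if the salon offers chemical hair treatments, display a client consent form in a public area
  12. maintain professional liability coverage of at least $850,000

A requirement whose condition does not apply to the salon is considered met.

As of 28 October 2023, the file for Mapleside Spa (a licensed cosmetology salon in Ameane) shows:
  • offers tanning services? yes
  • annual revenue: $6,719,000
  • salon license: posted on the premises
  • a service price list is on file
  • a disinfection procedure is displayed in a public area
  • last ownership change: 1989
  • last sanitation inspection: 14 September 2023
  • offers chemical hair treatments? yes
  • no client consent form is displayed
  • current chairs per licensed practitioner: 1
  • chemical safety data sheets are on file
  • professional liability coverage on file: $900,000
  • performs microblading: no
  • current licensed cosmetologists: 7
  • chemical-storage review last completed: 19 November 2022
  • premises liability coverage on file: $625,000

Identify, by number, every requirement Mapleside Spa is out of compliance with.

1. disinfection procedure present → met
2. licensed cosmetologists 7 ≥ 5 → met
3. premises liability coverage $625,000 ≥ $600,000 → met
4. condition 'performs microblading' does not hold → requirement n/a → met
5. chemical-storage review 343 days ago vs limit 365 → met
6. chairs per licensed practitioner 1 ≤ 1 → met
7. condition 'offers tanning services' holds; sanitation inspection 44 days ago vs limit 30 → not met
8. chemical safety data sheets present → met
9. salon license present → met
10. service price list present → met
11. condition 'offers chemical hair treatments' holds; client consent form absent → not met
12. professional liability coverage $900,000 ≥ $850,000 → met
Not met: 7, 11

7, 11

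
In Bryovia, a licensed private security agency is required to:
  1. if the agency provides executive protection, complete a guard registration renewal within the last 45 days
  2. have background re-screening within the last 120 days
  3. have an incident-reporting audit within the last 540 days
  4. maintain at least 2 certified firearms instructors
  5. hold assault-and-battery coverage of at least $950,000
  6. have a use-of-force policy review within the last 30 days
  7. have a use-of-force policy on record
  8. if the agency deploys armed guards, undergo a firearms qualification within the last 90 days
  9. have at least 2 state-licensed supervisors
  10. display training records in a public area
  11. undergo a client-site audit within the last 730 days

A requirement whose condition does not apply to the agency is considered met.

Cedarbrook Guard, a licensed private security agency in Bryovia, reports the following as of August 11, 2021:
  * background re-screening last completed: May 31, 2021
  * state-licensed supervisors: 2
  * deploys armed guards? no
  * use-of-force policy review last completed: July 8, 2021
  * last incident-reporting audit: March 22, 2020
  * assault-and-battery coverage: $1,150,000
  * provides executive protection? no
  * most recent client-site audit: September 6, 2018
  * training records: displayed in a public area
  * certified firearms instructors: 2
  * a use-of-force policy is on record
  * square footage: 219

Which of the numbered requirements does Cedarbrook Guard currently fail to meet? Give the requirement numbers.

1. condition 'provides executive protection' does not hold → requirement n/a → met
2. background re-screening 72 days ago vs limit 120 → met
3. incident-reporting audit 507 days ago vs limit 540 → met
4. certified firearms instructors 2 ≥ 2 → met
5. assault-and-battery coverage $1,150,000 ≥ $950,000 → met
6. use-of-force policy review 34 days ago vs limit 30 → not met
7. use-of-force policy present → met
8. condition 'deploys armed guards' does not hold → requirement n/a → met
9. state-licensed supervisors 2 ≥ 2 → met
10. training records present → met
11. client-site audit 1070 days ago vs limit 730 → not met
Not met: 6, 11

6, 11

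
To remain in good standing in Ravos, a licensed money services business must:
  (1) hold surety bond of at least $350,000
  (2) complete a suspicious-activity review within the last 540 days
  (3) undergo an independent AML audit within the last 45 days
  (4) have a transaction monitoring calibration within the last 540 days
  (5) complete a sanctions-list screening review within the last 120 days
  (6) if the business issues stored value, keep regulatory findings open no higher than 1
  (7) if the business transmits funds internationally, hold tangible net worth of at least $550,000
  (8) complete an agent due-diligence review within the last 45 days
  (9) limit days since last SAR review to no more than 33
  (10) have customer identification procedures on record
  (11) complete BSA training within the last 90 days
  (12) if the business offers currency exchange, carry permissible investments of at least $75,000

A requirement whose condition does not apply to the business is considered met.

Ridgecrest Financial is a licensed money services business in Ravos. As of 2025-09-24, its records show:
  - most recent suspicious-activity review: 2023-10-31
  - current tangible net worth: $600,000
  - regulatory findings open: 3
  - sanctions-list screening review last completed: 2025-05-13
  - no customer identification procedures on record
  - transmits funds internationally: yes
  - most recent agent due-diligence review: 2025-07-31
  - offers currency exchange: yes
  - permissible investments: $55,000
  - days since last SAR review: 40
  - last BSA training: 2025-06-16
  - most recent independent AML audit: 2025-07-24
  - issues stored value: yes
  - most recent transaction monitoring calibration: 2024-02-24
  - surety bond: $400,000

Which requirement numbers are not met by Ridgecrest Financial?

1. surety bond $400,000 ≥ $350,000 → met
2. suspicious-activity review 694 days ago vs limit 540 → not met
3. independent AML audit 62 days ago vs limit 45 → not met
4. transaction monitoring calibration 578 days ago vs limit 540 → not met
5. sanctions-list screening review 134 days ago vs limit 120 → not met
6. condition 'issues stored value' holds; regulatory findings open 3 > 1 → not met
7. condition 'transmits funds internationally' holds; tangible net worth $600,000 ≥ $550,000 → met
8. agent due-diligence review 55 days ago vs limit 45 → not met
9. days since last SAR review 40 > 33 → not met
10. customer identification procedures absent → not met
11. BSA training 100 days ago vs limit 90 → not met
12. condition 'offers currency exchange' holds; permissible investments $55,000 < $75,000 → not met
Not met: 2, 3, 4, 5, 6, 8, 9, 10, 11, 12

2, 3, 4, 5, 6, 8, 9, 10, 11, 12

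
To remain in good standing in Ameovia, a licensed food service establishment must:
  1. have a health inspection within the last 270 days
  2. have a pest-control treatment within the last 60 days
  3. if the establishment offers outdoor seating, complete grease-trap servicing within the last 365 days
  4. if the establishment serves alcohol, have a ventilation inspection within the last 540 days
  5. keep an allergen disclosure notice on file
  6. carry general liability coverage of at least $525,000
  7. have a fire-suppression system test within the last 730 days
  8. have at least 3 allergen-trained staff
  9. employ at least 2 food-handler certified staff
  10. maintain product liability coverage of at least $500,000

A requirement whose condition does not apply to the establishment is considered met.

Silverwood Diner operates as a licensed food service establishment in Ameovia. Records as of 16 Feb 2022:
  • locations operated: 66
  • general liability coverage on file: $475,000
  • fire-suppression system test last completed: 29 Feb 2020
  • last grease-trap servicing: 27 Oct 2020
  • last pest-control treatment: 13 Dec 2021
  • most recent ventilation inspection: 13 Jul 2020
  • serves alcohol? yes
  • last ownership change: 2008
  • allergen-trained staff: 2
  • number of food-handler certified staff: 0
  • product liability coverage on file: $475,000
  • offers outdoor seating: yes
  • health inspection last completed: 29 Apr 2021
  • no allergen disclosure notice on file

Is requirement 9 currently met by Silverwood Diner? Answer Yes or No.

No

9. food-handler certified staff 0 < 2 → not met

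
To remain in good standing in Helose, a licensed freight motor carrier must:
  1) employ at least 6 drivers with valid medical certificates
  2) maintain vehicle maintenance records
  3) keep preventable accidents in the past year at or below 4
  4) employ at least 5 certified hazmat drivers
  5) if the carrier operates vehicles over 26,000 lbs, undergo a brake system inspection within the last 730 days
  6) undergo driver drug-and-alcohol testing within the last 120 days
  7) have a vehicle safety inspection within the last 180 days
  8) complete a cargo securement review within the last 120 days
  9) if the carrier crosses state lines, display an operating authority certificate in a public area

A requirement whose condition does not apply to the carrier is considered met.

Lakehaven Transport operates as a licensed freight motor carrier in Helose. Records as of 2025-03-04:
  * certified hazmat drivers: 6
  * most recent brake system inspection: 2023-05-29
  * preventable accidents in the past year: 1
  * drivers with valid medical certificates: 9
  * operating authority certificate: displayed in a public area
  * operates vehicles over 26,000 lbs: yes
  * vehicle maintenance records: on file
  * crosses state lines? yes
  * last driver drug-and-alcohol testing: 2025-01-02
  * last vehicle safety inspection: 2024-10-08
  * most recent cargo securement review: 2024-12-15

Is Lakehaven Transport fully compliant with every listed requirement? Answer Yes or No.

1. drivers with valid medical certificates 9 ≥ 6 → met
2. vehicle maintenance records present → met
3. preventable accidents in the past year 1 ≤ 4 → met
4. certified hazmat drivers 6 ≥ 5 → met
5. condition 'operates vehicles over 26,000 lbs' holds; brake system inspection 645 days ago vs limit 730 → met
6. driver drug-and-alcohol testing 61 days ago vs limit 120 → met
7. vehicle safety inspection 147 days ago vs limit 180 → met
8. cargo securement review 79 days ago vs limit 120 → met
9. condition 'crosses state lines' holds; operating authority certificate present → met
All met.

Yes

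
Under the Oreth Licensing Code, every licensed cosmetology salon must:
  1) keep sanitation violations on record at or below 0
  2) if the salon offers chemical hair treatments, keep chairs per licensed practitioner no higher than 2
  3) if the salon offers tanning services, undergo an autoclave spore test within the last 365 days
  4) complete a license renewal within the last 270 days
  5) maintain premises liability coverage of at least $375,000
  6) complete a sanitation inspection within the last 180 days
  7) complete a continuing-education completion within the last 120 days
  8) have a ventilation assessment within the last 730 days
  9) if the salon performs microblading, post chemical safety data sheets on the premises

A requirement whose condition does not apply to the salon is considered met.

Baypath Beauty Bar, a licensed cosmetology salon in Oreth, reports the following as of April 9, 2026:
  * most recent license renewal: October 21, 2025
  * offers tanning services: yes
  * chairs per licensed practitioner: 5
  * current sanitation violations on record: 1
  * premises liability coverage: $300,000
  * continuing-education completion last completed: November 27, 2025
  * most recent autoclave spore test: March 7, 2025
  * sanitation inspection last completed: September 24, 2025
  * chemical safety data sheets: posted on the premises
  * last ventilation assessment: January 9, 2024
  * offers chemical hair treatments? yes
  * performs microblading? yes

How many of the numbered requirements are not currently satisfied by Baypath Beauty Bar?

7

1. sanitation violations on record 1 > 0 → not met
2. condition 'offers chemical hair treatments' holds; chairs per licensed practitioner 5 > 2 → not met
3. condition 'offers tanning services' holds; autoclave spore test 398 days ago vs limit 365 → not met
4. license renewal 170 days ago vs limit 270 → met
5. premises liability coverage $300,000 < $375,000 → not met
6. sanitation inspection 197 days ago vs limit 180 → not met
7. continuing-education completion 133 days ago vs limit 120 → not met
8. ventilation assessment 821 days ago vs limit 730 → not met
9. condition 'performs microblading' holds; chemical safety data sheets present → met
Not met: 7 of 9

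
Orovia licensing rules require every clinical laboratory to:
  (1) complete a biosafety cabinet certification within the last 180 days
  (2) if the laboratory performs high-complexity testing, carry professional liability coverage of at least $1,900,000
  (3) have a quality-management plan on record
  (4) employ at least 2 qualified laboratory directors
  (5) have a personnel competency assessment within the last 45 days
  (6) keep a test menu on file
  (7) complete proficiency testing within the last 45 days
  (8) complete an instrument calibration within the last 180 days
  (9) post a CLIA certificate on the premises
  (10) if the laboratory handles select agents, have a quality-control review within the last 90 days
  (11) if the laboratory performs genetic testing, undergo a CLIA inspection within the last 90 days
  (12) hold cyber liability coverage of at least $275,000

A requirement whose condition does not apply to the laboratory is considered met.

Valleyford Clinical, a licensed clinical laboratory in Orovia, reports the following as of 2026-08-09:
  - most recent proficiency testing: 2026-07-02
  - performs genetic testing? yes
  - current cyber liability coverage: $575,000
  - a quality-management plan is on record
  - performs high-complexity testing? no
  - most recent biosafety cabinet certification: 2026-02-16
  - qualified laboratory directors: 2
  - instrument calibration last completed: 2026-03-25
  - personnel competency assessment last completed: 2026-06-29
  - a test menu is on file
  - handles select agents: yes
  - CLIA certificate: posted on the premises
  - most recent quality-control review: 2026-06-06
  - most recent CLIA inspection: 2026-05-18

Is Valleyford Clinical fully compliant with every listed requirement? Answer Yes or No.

Yes

1. biosafety cabinet certification 174 days ago vs limit 180 → met
2. condition 'performs high-complexity testing' does not hold → requirement n/a → met
3. quality-management plan present → met
4. qualified laboratory directors 2 ≥ 2 → met
5. personnel competency assessment 41 days ago vs limit 45 → met
6. test menu present → met
7. proficiency testing 38 days ago vs limit 45 → met
8. instrument calibration 137 days ago vs limit 180 → met
9. CLIA certificate present → met
10. condition 'handles select agents' holds; quality-control review 64 days ago vs limit 90 → met
11. condition 'performs genetic testing' holds; CLIA inspection 83 days ago vs limit 90 → met
12. cyber liability coverage $575,000 ≥ $275,000 → met
All met.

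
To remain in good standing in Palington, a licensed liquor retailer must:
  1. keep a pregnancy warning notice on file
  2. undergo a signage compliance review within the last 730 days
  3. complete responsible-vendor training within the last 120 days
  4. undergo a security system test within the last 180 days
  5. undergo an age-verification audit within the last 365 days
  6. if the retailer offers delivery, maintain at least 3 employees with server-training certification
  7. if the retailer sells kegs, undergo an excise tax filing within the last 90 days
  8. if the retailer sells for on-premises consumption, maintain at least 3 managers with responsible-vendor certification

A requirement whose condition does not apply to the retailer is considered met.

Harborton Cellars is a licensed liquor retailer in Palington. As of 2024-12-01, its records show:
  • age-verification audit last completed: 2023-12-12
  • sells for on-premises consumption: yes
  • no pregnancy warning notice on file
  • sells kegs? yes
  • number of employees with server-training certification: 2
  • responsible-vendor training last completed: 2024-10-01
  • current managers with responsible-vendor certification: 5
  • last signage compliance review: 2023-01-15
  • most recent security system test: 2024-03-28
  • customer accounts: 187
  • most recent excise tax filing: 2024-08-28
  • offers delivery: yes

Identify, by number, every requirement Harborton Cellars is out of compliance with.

1, 4, 6, 7

1. pregnancy warning notice absent → not met
2. signage compliance review 686 days ago vs limit 730 → met
3. responsible-vendor training 61 days ago vs limit 120 → met
4. security system test 248 days ago vs limit 180 → not met
5. age-verification audit 355 days ago vs limit 365 → met
6. condition 'offers delivery' holds; employees with server-training certification 2 < 3 → not met
7. condition 'sells kegs' holds; excise tax filing 95 days ago vs limit 90 → not met
8. condition 'sells for on-premises consumption' holds; managers with responsible-vendor certification 5 ≥ 3 → met
Not met: 1, 4, 6, 7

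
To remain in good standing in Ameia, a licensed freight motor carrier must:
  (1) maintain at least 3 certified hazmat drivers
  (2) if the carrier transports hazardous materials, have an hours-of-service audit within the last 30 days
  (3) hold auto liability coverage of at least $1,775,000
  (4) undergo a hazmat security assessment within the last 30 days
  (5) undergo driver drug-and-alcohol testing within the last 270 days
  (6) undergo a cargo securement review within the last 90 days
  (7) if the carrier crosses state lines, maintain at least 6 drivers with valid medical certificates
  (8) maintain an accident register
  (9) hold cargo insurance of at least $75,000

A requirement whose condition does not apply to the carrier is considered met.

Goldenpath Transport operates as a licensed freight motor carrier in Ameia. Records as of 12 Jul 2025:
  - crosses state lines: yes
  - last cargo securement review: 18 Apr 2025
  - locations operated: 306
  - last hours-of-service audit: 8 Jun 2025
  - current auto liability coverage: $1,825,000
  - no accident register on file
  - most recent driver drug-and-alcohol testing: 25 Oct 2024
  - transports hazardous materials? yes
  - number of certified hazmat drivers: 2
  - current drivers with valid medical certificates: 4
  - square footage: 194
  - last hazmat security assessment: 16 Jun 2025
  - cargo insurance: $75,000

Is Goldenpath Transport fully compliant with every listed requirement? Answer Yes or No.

1. certified hazmat drivers 2 < 3 → not met
2. condition 'transports hazardous materials' holds; hours-of-service audit 34 days ago vs limit 30 → not met
3. auto liability coverage $1,825,000 ≥ $1,775,000 → met
4. hazmat security assessment 26 days ago vs limit 30 → met
5. driver drug-and-alcohol testing 260 days ago vs limit 270 → met
6. cargo securement review 85 days ago vs limit 90 → met
7. condition 'crosses state lines' holds; drivers with valid medical certificates 4 < 6 → not met
8. accident register absent → not met
9. cargo insurance $75,000 ≥ $75,000 → met
Not met: 1, 2, 7, 8

No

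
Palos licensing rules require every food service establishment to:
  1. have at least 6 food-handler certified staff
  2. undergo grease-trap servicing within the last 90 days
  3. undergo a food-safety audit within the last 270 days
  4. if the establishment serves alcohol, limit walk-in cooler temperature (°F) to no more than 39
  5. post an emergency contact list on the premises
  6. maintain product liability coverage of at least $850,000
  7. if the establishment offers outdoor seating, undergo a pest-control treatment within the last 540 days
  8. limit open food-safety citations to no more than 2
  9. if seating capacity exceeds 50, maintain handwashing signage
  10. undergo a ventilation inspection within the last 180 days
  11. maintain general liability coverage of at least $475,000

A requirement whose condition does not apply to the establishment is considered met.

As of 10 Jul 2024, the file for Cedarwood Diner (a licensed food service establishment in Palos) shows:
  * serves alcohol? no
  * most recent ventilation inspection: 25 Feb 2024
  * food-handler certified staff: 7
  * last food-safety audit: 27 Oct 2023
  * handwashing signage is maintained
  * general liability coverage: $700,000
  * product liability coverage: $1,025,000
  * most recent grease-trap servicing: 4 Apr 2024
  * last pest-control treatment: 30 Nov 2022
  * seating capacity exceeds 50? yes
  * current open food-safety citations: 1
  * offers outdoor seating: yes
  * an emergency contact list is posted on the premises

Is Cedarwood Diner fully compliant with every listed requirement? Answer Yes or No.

1. food-handler certified staff 7 ≥ 6 → met
2. grease-trap servicing 97 days ago vs limit 90 → not met
3. food-safety audit 257 days ago vs limit 270 → met
4. condition 'serves alcohol' does not hold → requirement n/a → met
5. emergency contact list present → met
6. product liability coverage $1,025,000 ≥ $850,000 → met
7. condition 'offers outdoor seating' holds; pest-control treatment 588 days ago vs limit 540 → not met
8. open food-safety citations 1 ≤ 2 → met
9. condition 'seating capacity exceeds 50' holds; handwashing signage present → met
10. ventilation inspection 136 days ago vs limit 180 → met
11. general liability coverage $700,000 ≥ $475,000 → met
Not met: 2, 7

No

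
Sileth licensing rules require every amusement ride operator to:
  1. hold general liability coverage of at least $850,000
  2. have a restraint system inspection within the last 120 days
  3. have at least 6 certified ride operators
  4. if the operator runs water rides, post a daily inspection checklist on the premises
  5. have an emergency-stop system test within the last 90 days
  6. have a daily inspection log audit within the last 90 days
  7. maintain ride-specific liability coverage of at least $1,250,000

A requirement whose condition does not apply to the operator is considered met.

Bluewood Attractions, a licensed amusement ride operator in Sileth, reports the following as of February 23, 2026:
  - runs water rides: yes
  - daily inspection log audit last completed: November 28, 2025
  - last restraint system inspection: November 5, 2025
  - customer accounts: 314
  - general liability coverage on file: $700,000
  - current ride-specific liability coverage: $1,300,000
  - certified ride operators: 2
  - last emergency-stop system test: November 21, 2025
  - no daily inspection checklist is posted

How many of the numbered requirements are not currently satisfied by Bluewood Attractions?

4

1. general liability coverage $700,000 < $850,000 → not met
2. restraint system inspection 110 days ago vs limit 120 → met
3. certified ride operators 2 < 6 → not met
4. condition 'runs water rides' holds; daily inspection checklist absent → not met
5. emergency-stop system test 94 days ago vs limit 90 → not met
6. daily inspection log audit 87 days ago vs limit 90 → met
7. ride-specific liability coverage $1,300,000 ≥ $1,250,000 → met
Not met: 4 of 7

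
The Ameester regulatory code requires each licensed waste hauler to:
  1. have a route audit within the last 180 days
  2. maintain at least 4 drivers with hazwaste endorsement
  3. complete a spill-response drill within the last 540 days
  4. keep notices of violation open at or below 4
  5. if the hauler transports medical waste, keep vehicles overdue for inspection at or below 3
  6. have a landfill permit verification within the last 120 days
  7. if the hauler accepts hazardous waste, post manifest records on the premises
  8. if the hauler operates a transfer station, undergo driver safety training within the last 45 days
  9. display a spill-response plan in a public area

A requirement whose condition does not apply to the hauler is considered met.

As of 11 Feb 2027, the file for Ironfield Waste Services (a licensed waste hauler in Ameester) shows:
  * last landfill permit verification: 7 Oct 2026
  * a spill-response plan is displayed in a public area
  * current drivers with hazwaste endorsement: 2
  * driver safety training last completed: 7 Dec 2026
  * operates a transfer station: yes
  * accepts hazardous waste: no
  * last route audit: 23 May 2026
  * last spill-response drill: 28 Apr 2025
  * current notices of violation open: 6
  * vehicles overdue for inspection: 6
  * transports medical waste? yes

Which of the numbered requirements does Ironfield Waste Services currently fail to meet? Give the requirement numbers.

1, 2, 3, 4, 5, 6, 8

1. route audit 264 days ago vs limit 180 → not met
2. drivers with hazwaste endorsement 2 < 4 → not met
3. spill-response drill 654 days ago vs limit 540 → not met
4. notices of violation open 6 > 4 → not met
5. condition 'transports medical waste' holds; vehicles overdue for inspection 6 > 3 → not met
6. landfill permit verification 127 days ago vs limit 120 → not met
7. condition 'accepts hazardous waste' does not hold → requirement n/a → met
8. condition 'operates a transfer station' holds; driver safety training 66 days ago vs limit 45 → not met
9. spill-response plan present → met
Not met: 1, 2, 3, 4, 5, 6, 8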